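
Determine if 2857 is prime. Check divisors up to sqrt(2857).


Check divisors up to sqrt(2857) = 53.4509
No divisors found.
2857 is prime.

Yes, 2857 is prime


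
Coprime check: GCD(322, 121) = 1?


Euclidean algorithm:
322 = 2 * 121 + 80
121 = 1 * 80 + 41
80 = 1 * 41 + 39
41 = 1 * 39 + 2
39 = 19 * 2 + 1
2 = 2 * 1 + 0
GCD(322, 121) = 1

Yes, coprime (GCD = 1)


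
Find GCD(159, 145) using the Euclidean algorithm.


159 = 1 * 145 + 14
145 = 10 * 14 + 5
14 = 2 * 5 + 4
5 = 1 * 4 + 1
4 = 4 * 1 + 0
GCD = 1


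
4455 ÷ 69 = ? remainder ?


4455 = 69 * 64 + 39
Check: 4416 + 39 = 4455

q = 64, r = 39


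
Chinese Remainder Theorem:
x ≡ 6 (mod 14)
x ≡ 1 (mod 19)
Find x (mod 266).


M = 14*19 = 266
M1 = M/14 = 19, M2 = M/19 = 14
M1^(-1) mod 14 = 3, M2^(-1) mod 19 = 15
x = 6*19*3 + 1*14*15 = 552
552 mod 266 = 20
Check: 20 mod 14 = 6 ✓, 20 mod 19 = 1 ✓

x ≡ 20 (mod 266)


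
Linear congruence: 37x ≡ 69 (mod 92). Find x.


GCD(37, 92) = 1, unique solution
a^(-1) mod 92 = 5
x = 5 * 69 mod 92 = 69

x ≡ 69 (mod 92)


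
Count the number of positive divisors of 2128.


2128 = 2^4 × 7^1 × 19^1
d(2128) = (4+1) × (1+1) × (1+1) = 20

20 divisors


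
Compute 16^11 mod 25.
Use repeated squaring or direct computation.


16^1 mod 25 = 16
16^2 mod 25 = 6
16^3 mod 25 = 21
16^4 mod 25 = 11
16^5 mod 25 = 1
16^6 mod 25 = 16
16^7 mod 25 = 6
16^8 mod 25 = 21
16^9 mod 25 = 11
16^10 mod 25 = 1
16^11 mod 25 = 16


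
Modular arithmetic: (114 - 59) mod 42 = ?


114 - 59 = 55
55 mod 42 = 13


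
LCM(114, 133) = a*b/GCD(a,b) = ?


GCD(114, 133) = 19
LCM = 114*133/19 = 15162/19 = 798

LCM = 798


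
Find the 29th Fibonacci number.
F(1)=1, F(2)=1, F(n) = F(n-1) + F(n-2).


Sequence: 1, 1, 2, 3, 5, 8, 13, 21, 34, 55, 89, 144, 233, 377, 610, 987, 1597, 2584, 4181, 6765, 10946, 17711, 28657, 46368, 75025, 121393, 196418, 317811, 514229
F(29) = 514229


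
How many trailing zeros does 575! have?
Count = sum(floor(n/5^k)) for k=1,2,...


floor(575/5) = 115
floor(575/25) = 23
floor(575/125) = 4
Total = 142

142 trailing zeros


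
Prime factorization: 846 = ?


846 / 2 = 423
423 / 3 = 141
141 / 3 = 47
47 / 47 = 1
846 = 2 × 3^2 × 47


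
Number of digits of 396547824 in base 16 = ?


396547824 in base 16 = 17A2D6F0
Number of digits = 8

8 digits (base 16)


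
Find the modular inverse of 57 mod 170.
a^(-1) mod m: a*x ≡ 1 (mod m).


Use the extended Euclidean algorithm on (170, 57); each row r = 170*s + 57*t:
r=170, s=1, t=0
r=57, s=0, t=1
q=2: r=56, s=1, t=-2   [170*(1) + 57*(-2) = 56]
q=1: r=1, s=-1, t=3   [170*(-1) + 57*(3) = 1]
q=56: r=0, s=57, t=-170   [170*(57) + 57*(-170) = 0]
GCD = 1 with t = 3, so 57*(3) ≡ 1 (mod 170)
Inverse = 3 mod 170 = 3
Check: 57 * 3 = 171 ≡ 1 (mod 170)

57^(-1) ≡ 3 (mod 170)


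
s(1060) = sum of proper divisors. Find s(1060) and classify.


Proper divisors: 1, 2, 4, 5, 10, 20, 53, 106, 212, 265, 530
Sum = 1 + 2 + 4 + 5 + 10 + 20 + 53 + 106 + 212 + 265 + 530 = 1208
1208 > 1060 → abundant

s(1060) = 1208 (abundant)


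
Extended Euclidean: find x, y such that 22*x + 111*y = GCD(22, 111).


Tabular extended Euclidean (each row: r = 22*s + 111*t):
r=22, s=1, t=0
r=111, s=0, t=1
q=0: r=22, s=1, t=0   [22*(1) + 111*(0) = 22]
q=5: r=1, s=-5, t=1   [22*(-5) + 111*(1) = 1]
q=22: r=0, s=111, t=-22   [22*(111) + 111*(-22) = 0]
GCD = 1; from the row with r=1: x=-5, y=1
Check: 22*(-5) + 111*(1) = -110 + 111 = 1

GCD = 1, x = -5, y = 1


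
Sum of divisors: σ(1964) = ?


Divisors of 1964: 1, 2, 4, 491, 982, 1964
Sum = 1 + 2 + 4 + 491 + 982 + 1964 = 3444

σ(1964) = 3444


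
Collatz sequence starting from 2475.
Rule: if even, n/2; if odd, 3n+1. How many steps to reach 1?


2475 → 7426 → 3713 → 11140 → 5570 → 2785 → 8356 → 4178 → 2089 → 6268 → 3134 → 1567 → 4702 → 2351 → 7054 → 3527 → 10582 → 5291 → 15874 → 7937 → 23812 → 11906 → 5953 → 17860 → 8930 → 4465 → 13396 → 6698 → 3349 → 10048 → 5024 → 2512 → 1256 → 628 → 314 → 157 → 472 → 236 → 118 → 59 → 178 → 89 → 268 → 134 → 67 → 202 → 101 → 304 → 152 → 76 → 38 → 19 → 58 → 29 → 88 → 44 → 22 → 11 → 34 → 17 → 52 → 26 → 13 → 40 → 20 → 10 → 5 → 16 → 8 → 4 → 2 → 1
Total steps = 71

71 steps


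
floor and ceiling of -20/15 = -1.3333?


-20/15 = -1.3333
floor = -2
ceil = -1

floor = -2, ceil = -1


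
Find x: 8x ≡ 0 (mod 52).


GCD(8, 52) = 4 divides 0
Divide: 2x ≡ 0 (mod 13)
x ≡ 0 (mod 13)


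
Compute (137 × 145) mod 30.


137 × 145 = 19865
19865 mod 30 = 5


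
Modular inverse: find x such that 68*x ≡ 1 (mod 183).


Use the extended Euclidean algorithm on (183, 68); each row r = 183*s + 68*t:
r=183, s=1, t=0
r=68, s=0, t=1
q=2: r=47, s=1, t=-2   [183*(1) + 68*(-2) = 47]
q=1: r=21, s=-1, t=3   [183*(-1) + 68*(3) = 21]
q=2: r=5, s=3, t=-8   [183*(3) + 68*(-8) = 5]
q=4: r=1, s=-13, t=35   [183*(-13) + 68*(35) = 1]
q=5: r=0, s=68, t=-183   [183*(68) + 68*(-183) = 0]
GCD = 1 with t = 35, so 68*(35) ≡ 1 (mod 183)
Inverse = 35 mod 183 = 35
Check: 68 * 35 = 2380 ≡ 1 (mod 183)

68^(-1) ≡ 35 (mod 183)


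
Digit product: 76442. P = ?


7 × 6 × 4 × 4 × 2 = 1344


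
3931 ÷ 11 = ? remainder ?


3931 = 11 * 357 + 4
Check: 3927 + 4 = 3931

q = 357, r = 4


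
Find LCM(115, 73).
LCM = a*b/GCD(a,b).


GCD(115, 73) = 1
LCM = 115*73/1 = 8395/1 = 8395

LCM = 8395


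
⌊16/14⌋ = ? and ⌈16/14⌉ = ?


16/14 = 1.1429
floor = 1
ceil = 2

floor = 1, ceil = 2


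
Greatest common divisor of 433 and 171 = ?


433 = 2 * 171 + 91
171 = 1 * 91 + 80
91 = 1 * 80 + 11
80 = 7 * 11 + 3
11 = 3 * 3 + 2
3 = 1 * 2 + 1
2 = 2 * 1 + 0
GCD = 1


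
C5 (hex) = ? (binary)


C5 (base 16) = 197 (decimal)
197 (decimal) = 11000101 (base 2)


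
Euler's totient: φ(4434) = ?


4434 = 2 × 3 × 739
Prime factors: 2, 3, 739
φ(4434) = 4434 × (1-1/2) × (1-1/3) × (1-1/739)
= 4434 × 1/2 × 2/3 × 738/739 = 1476

φ(4434) = 1476


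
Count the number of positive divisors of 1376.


1376 = 2^5 × 43^1
d(1376) = (5+1) × (1+1) = 12

12 divisors


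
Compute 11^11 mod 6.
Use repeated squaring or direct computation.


11^1 mod 6 = 5
11^2 mod 6 = 1
11^3 mod 6 = 5
11^4 mod 6 = 1
11^5 mod 6 = 5
11^6 mod 6 = 1
11^7 mod 6 = 5
11^8 mod 6 = 1
11^9 mod 6 = 5
11^10 mod 6 = 1
11^11 mod 6 = 5


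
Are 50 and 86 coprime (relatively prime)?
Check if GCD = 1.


Euclidean algorithm:
86 = 1 * 50 + 36
50 = 1 * 36 + 14
36 = 2 * 14 + 8
14 = 1 * 8 + 6
8 = 1 * 6 + 2
6 = 3 * 2 + 0
GCD(50, 86) = 2

No, not coprime (GCD = 2)


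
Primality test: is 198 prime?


198 / 2 = 99 (exact division)
198 is NOT prime.

No, 198 is not prime


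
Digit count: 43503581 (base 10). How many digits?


43503581 has 8 digits in base 10
floor(log10(43503581)) + 1 = floor(7.6385) + 1 = 8

8 digits (base 10)


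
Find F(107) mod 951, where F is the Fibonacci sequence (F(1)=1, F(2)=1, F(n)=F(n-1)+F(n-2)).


F(k) mod 951 for k=1..107:
1, 1, 2, 3, 5, 8, 13, 21, 34, 55, 89, 144, 233, 377, 610, 36, 646, 682, 377, 108, 485, 593, 127, 720, 847, 616, 512, 177, 689, 866, 604, 519, 172, 691, 863, 603, 515, 167, 682, 849, 580, 478, 107, 585, 692, 326, 67, 393, 460, 853, 362, 264, 626, 890, 565, 504, 118, 622, 740, 411, 200, 611, 811, 471, 331, 802, 182, 33, 215, 248, 463, 711, 223, 934, 206, 189, 395, 584, 28, 612, 640, 301, 941, 291, 281, 572, 853, 474, 376, 850, 275, 174, 449, 623, 121, 744, 865, 658, 572, 279, 851, 179, 79, 258, 337, 595, 932
F(107) mod 951 = 932


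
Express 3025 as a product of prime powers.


3025 / 5 = 605
605 / 5 = 121
121 / 11 = 11
11 / 11 = 1
3025 = 5^2 × 11^2


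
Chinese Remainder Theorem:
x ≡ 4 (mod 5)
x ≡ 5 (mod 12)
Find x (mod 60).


M = 5*12 = 60
M1 = M/5 = 12, M2 = M/12 = 5
M1^(-1) mod 5 = 3, M2^(-1) mod 12 = 5
x = 4*12*3 + 5*5*5 = 269
269 mod 60 = 29
Check: 29 mod 5 = 4 ✓, 29 mod 12 = 5 ✓

x ≡ 29 (mod 60)


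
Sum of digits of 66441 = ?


6 + 6 + 4 + 4 + 1 = 21


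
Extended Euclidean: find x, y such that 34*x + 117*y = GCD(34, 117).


Tabular extended Euclidean (each row: r = 34*s + 117*t):
r=34, s=1, t=0
r=117, s=0, t=1
q=0: r=34, s=1, t=0   [34*(1) + 117*(0) = 34]
q=3: r=15, s=-3, t=1   [34*(-3) + 117*(1) = 15]
q=2: r=4, s=7, t=-2   [34*(7) + 117*(-2) = 4]
q=3: r=3, s=-24, t=7   [34*(-24) + 117*(7) = 3]
q=1: r=1, s=31, t=-9   [34*(31) + 117*(-9) = 1]
q=3: r=0, s=-117, t=34   [34*(-117) + 117*(34) = 0]
GCD = 1; from the row with r=1: x=31, y=-9
Check: 34*(31) + 117*(-9) = 1054 - 1053 = 1

GCD = 1, x = 31, y = -9


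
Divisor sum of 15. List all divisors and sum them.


Divisors of 15: 1, 3, 5, 15
Sum = 1 + 3 + 5 + 15 = 24

σ(15) = 24


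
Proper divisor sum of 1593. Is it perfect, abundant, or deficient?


Proper divisors: 1, 3, 9, 27, 59, 177, 531
Sum = 1 + 3 + 9 + 27 + 59 + 177 + 531 = 807
807 < 1593 → deficient

s(1593) = 807 (deficient)


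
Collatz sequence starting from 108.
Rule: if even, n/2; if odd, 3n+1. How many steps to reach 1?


108 → 54 → 27 → 82 → 41 → 124 → 62 → 31 → 94 → 47 → 142 → 71 → 214 → 107 → 322 → 161 → 484 → 242 → 121 → 364 → 182 → 91 → 274 → 137 → 412 → 206 → 103 → 310 → 155 → 466 → 233 → 700 → 350 → 175 → 526 → 263 → 790 → 395 → 1186 → 593 → 1780 → 890 → 445 → 1336 → 668 → 334 → 167 → 502 → 251 → 754 → 377 → 1132 → 566 → 283 → 850 → 425 → 1276 → 638 → 319 → 958 → 479 → 1438 → 719 → 2158 → 1079 → 3238 → 1619 → 4858 → 2429 → 7288 → 3644 → 1822 → 911 → 2734 → 1367 → 4102 → 2051 → 6154 → 3077 → 9232 → 4616 → 2308 → 1154 → 577 → 1732 → 866 → 433 → 1300 → 650 → 325 → 976 → 488 → 244 → 122 → 61 → 184 → 92 → 46 → 23 → 70 → 35 → 106 → 53 → 160 → 80 → 40 → 20 → 10 → 5 → 16 → 8 → 4 → 2 → 1
Total steps = 113

113 steps


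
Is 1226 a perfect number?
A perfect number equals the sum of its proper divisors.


Proper divisors of 1226: 1, 2, 613
Sum = 1 + 2 + 613 = 616

No, 1226 is not perfect (616 ≠ 1226)


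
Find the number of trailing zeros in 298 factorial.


floor(298/5) = 59
floor(298/25) = 11
floor(298/125) = 2
Total = 72

72 trailing zeros


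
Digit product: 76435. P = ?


7 × 6 × 4 × 3 × 5 = 2520


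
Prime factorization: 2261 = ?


2261 / 7 = 323
323 / 17 = 19
19 / 19 = 1
2261 = 7 × 17 × 19


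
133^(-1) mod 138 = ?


Use the extended Euclidean algorithm on (138, 133); each row r = 138*s + 133*t:
r=138, s=1, t=0
r=133, s=0, t=1
q=1: r=5, s=1, t=-1   [138*(1) + 133*(-1) = 5]
q=26: r=3, s=-26, t=27   [138*(-26) + 133*(27) = 3]
q=1: r=2, s=27, t=-28   [138*(27) + 133*(-28) = 2]
q=1: r=1, s=-53, t=55   [138*(-53) + 133*(55) = 1]
q=2: r=0, s=133, t=-138   [138*(133) + 133*(-138) = 0]
GCD = 1 with t = 55, so 133*(55) ≡ 1 (mod 138)
Inverse = 55 mod 138 = 55
Check: 133 * 55 = 7315 ≡ 1 (mod 138)

133^(-1) ≡ 55 (mod 138)


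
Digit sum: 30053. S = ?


3 + 0 + 0 + 5 + 3 = 11


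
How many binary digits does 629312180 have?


629312180 in base 2 = 100101100000101000101010110100
Number of digits = 30

30 digits (base 2)


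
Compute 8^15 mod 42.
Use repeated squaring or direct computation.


8^1 mod 42 = 8
8^2 mod 42 = 22
8^3 mod 42 = 8
8^4 mod 42 = 22
8^5 mod 42 = 8
8^6 mod 42 = 22
8^7 mod 42 = 8
8^8 mod 42 = 22
8^9 mod 42 = 8
8^10 mod 42 = 22
8^11 mod 42 = 8
8^12 mod 42 = 22
8^13 mod 42 = 8
8^14 mod 42 = 22
8^15 mod 42 = 8


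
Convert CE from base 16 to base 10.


CE (base 16) = 206 (decimal)
206 (decimal) = 206 (base 10)


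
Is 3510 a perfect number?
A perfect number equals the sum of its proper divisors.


Proper divisors of 3510: 1, 2, 3, 5, 6, 9, 10, 13, 15, 18, 26, 27, 30, 39, 45, 54, 65, 78, 90, 117, 130, 135, 195, 234, 270, 351, 390, 585, 702, 1170, 1755
Sum = 1 + 2 + 3 + 5 + 6 + 9 + 10 + 13 + 15 + 18 + 26 + 27 + 30 + 39 + 45 + 54 + 65 + 78 + 90 + 117 + 130 + 135 + 195 + 234 + 270 + 351 + 390 + 585 + 702 + 1170 + 1755 = 6570

No, 3510 is not perfect (6570 ≠ 3510)


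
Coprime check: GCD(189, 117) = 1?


Euclidean algorithm:
189 = 1 * 117 + 72
117 = 1 * 72 + 45
72 = 1 * 45 + 27
45 = 1 * 27 + 18
27 = 1 * 18 + 9
18 = 2 * 9 + 0
GCD(189, 117) = 9

No, not coprime (GCD = 9)


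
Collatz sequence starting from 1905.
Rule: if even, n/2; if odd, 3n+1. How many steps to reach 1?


1905 → 5716 → 2858 → 1429 → 4288 → 2144 → 1072 → 536 → 268 → 134 → 67 → 202 → 101 → 304 → 152 → 76 → 38 → 19 → 58 → 29 → 88 → 44 → 22 → 11 → 34 → 17 → 52 → 26 → 13 → 40 → 20 → 10 → 5 → 16 → 8 → 4 → 2 → 1
Total steps = 37

37 steps


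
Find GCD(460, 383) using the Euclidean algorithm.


460 = 1 * 383 + 77
383 = 4 * 77 + 75
77 = 1 * 75 + 2
75 = 37 * 2 + 1
2 = 2 * 1 + 0
GCD = 1


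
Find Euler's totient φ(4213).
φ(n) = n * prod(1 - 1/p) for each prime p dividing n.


4213 = 11 × 383
Prime factors: 11, 383
φ(4213) = 4213 × (1-1/11) × (1-1/383)
= 4213 × 10/11 × 382/383 = 3820

φ(4213) = 3820


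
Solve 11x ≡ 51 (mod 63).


GCD(11, 63) = 1, unique solution
a^(-1) mod 63 = 23
x = 23 * 51 mod 63 = 39

x ≡ 39 (mod 63)


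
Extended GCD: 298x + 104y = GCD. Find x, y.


Tabular extended Euclidean (each row: r = 298*s + 104*t):
r=298, s=1, t=0
r=104, s=0, t=1
q=2: r=90, s=1, t=-2   [298*(1) + 104*(-2) = 90]
q=1: r=14, s=-1, t=3   [298*(-1) + 104*(3) = 14]
q=6: r=6, s=7, t=-20   [298*(7) + 104*(-20) = 6]
q=2: r=2, s=-15, t=43   [298*(-15) + 104*(43) = 2]
q=3: r=0, s=52, t=-149   [298*(52) + 104*(-149) = 0]
GCD = 2; from the row with r=2: x=-15, y=43
Check: 298*(-15) + 104*(43) = -4470 + 4472 = 2

GCD = 2, x = -15, y = 43


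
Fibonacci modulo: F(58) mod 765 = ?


F(k) mod 765 for k=1..58:
1, 1, 2, 3, 5, 8, 13, 21, 34, 55, 89, 144, 233, 377, 610, 222, 67, 289, 356, 645, 236, 116, 352, 468, 55, 523, 578, 336, 149, 485, 634, 354, 223, 577, 35, 612, 647, 494, 376, 105, 481, 586, 302, 123, 425, 548, 208, 756, 199, 190, 389, 579, 203, 17, 220, 237, 457, 694
F(58) mod 765 = 694


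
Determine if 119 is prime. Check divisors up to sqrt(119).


119 / 7 = 17 (exact division)
119 is NOT prime.

No, 119 is not prime


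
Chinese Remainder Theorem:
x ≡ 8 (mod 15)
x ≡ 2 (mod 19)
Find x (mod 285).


M = 15*19 = 285
M1 = M/15 = 19, M2 = M/19 = 15
M1^(-1) mod 15 = 4, M2^(-1) mod 19 = 14
x = 8*19*4 + 2*15*14 = 1028
1028 mod 285 = 173
Check: 173 mod 15 = 8 ✓, 173 mod 19 = 2 ✓

x ≡ 173 (mod 285)


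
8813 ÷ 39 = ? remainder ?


8813 = 39 * 225 + 38
Check: 8775 + 38 = 8813

q = 225, r = 38


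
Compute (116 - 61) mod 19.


116 - 61 = 55
55 mod 19 = 17


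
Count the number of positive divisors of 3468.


3468 = 2^2 × 3^1 × 17^2
d(3468) = (2+1) × (1+1) × (2+1) = 18

18 divisors


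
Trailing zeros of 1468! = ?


floor(1468/5) = 293
floor(1468/25) = 58
floor(1468/125) = 11
floor(1468/625) = 2
Total = 364

364 trailing zeros


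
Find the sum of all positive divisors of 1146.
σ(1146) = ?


Divisors of 1146: 1, 2, 3, 6, 191, 382, 573, 1146
Sum = 1 + 2 + 3 + 6 + 191 + 382 + 573 + 1146 = 2304

σ(1146) = 2304


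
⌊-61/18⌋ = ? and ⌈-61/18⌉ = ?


-61/18 = -3.3889
floor = -4
ceil = -3

floor = -4, ceil = -3


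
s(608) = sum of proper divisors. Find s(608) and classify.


Proper divisors: 1, 2, 4, 8, 16, 19, 32, 38, 76, 152, 304
Sum = 1 + 2 + 4 + 8 + 16 + 19 + 32 + 38 + 76 + 152 + 304 = 652
652 > 608 → abundant

s(608) = 652 (abundant)


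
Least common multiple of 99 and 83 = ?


GCD(99, 83) = 1
LCM = 99*83/1 = 8217/1 = 8217

LCM = 8217


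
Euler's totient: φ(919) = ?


919 = 919
Prime factors: 919
φ(919) = 919 × (1-1/919)
= 919 × 918/919 = 918

φ(919) = 918


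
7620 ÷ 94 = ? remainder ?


7620 = 94 * 81 + 6
Check: 7614 + 6 = 7620

q = 81, r = 6


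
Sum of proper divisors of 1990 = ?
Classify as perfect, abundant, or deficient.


Proper divisors: 1, 2, 5, 10, 199, 398, 995
Sum = 1 + 2 + 5 + 10 + 199 + 398 + 995 = 1610
1610 < 1990 → deficient

s(1990) = 1610 (deficient)


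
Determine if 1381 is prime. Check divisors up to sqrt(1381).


Check divisors up to sqrt(1381) = 37.1618
No divisors found.
1381 is prime.

Yes, 1381 is prime


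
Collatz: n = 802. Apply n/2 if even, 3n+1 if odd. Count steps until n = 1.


802 → 401 → 1204 → 602 → 301 → 904 → 452 → 226 → 113 → 340 → 170 → 85 → 256 → 128 → 64 → 32 → 16 → 8 → 4 → 2 → 1
Total steps = 20

20 steps


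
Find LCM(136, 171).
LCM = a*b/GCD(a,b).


GCD(136, 171) = 1
LCM = 136*171/1 = 23256/1 = 23256

LCM = 23256


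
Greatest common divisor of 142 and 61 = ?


142 = 2 * 61 + 20
61 = 3 * 20 + 1
20 = 20 * 1 + 0
GCD = 1


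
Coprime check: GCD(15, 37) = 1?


Euclidean algorithm:
37 = 2 * 15 + 7
15 = 2 * 7 + 1
7 = 7 * 1 + 0
GCD(15, 37) = 1

Yes, coprime (GCD = 1)


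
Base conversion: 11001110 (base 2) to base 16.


11001110 (base 2) = 206 (decimal)
206 (decimal) = CE (base 16)


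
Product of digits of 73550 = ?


7 × 3 × 5 × 5 × 0 = 0


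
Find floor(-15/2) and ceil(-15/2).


-15/2 = -7.5000
floor = -8
ceil = -7

floor = -8, ceil = -7


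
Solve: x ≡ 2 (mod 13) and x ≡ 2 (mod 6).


M = 13*6 = 78
M1 = M/13 = 6, M2 = M/6 = 13
M1^(-1) mod 13 = 11, M2^(-1) mod 6 = 1
x = 2*6*11 + 2*13*1 = 158
158 mod 78 = 2
Check: 2 mod 13 = 2 ✓, 2 mod 6 = 2 ✓

x ≡ 2 (mod 78)


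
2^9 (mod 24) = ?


2^1 mod 24 = 2
2^2 mod 24 = 4
2^3 mod 24 = 8
2^4 mod 24 = 16
2^5 mod 24 = 8
2^6 mod 24 = 16
2^7 mod 24 = 8
2^8 mod 24 = 16
2^9 mod 24 = 8


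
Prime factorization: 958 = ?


958 / 2 = 479
479 / 479 = 1
958 = 2 × 479


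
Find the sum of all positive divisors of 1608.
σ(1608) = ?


Divisors of 1608: 1, 2, 3, 4, 6, 8, 12, 24, 67, 134, 201, 268, 402, 536, 804, 1608
Sum = 1 + 2 + 3 + 4 + 6 + 8 + 12 + 24 + 67 + 134 + 201 + 268 + 402 + 536 + 804 + 1608 = 4080

σ(1608) = 4080


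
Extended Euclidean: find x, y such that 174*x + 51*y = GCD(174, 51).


Tabular extended Euclidean (each row: r = 174*s + 51*t):
r=174, s=1, t=0
r=51, s=0, t=1
q=3: r=21, s=1, t=-3   [174*(1) + 51*(-3) = 21]
q=2: r=9, s=-2, t=7   [174*(-2) + 51*(7) = 9]
q=2: r=3, s=5, t=-17   [174*(5) + 51*(-17) = 3]
q=3: r=0, s=-17, t=58   [174*(-17) + 51*(58) = 0]
GCD = 3; from the row with r=3: x=5, y=-17
Check: 174*(5) + 51*(-17) = 870 - 867 = 3

GCD = 3, x = 5, y = -17


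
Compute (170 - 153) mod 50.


170 - 153 = 17
17 mod 50 = 17


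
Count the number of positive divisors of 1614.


1614 = 2^1 × 3^1 × 269^1
d(1614) = (1+1) × (1+1) × (1+1) = 8

8 divisors


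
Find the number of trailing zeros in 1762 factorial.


floor(1762/5) = 352
floor(1762/25) = 70
floor(1762/125) = 14
floor(1762/625) = 2
Total = 438

438 trailing zeros


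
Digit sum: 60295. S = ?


6 + 0 + 2 + 9 + 5 = 22


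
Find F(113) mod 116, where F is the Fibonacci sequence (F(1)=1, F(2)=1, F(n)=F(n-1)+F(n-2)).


F(k) mod 116 for k=1..113:
1, 1, 2, 3, 5, 8, 13, 21, 34, 55, 89, 28, 1, 29, 30, 59, 89, 32, 5, 37, 42, 79, 5, 84, 89, 57, 30, 87, 1, 88, 89, 61, 34, 95, 13, 108, 5, 113, 2, 115, 1, 0, 1, 1, 2, 3, 5, 8, 13, 21, 34, 55, 89, 28, 1, 29, 30, 59, 89, 32, 5, 37, 42, 79, 5, 84, 89, 57, 30, 87, 1, 88, 89, 61, 34, 95, 13, 108, 5, 113, 2, 115, 1, 0, 1, 1, 2, 3, 5, 8, 13, 21, 34, 55, 89, 28, 1, 29, 30, 59, 89, 32, 5, 37, 42, 79, 5, 84, 89, 57, 30, 87, 1
F(113) mod 116 = 1


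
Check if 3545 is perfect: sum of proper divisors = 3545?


Proper divisors of 3545: 1, 5, 709
Sum = 1 + 5 + 709 = 715

No, 3545 is not perfect (715 ≠ 3545)


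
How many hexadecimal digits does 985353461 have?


985353461 in base 16 = 3ABB4CF5
Number of digits = 8

8 digits (base 16)


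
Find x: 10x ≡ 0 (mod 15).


GCD(10, 15) = 5 divides 0
Divide: 2x ≡ 0 (mod 3)
x ≡ 0 (mod 3)


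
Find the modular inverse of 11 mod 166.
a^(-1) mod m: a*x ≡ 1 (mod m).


Use the extended Euclidean algorithm on (166, 11); each row r = 166*s + 11*t:
r=166, s=1, t=0
r=11, s=0, t=1
q=15: r=1, s=1, t=-15   [166*(1) + 11*(-15) = 1]
q=11: r=0, s=-11, t=166   [166*(-11) + 11*(166) = 0]
GCD = 1 with t = -15, so 11*(-15) ≡ 1 (mod 166)
Inverse = -15 mod 166 = 151
Check: 11 * 151 = 1661 ≡ 1 (mod 166)

11^(-1) ≡ 151 (mod 166)


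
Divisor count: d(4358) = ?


4358 = 2^1 × 2179^1
d(4358) = (1+1) × (1+1) = 4

4 divisors


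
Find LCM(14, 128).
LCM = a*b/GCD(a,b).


GCD(14, 128) = 2
LCM = 14*128/2 = 1792/2 = 896

LCM = 896


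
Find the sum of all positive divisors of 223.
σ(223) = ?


Divisors of 223: 1, 223
Sum = 1 + 223 = 224

σ(223) = 224


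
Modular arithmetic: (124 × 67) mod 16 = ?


124 × 67 = 8308
8308 mod 16 = 4


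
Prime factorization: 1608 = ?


1608 / 2 = 804
804 / 2 = 402
402 / 2 = 201
201 / 3 = 67
67 / 67 = 1
1608 = 2^3 × 3 × 67


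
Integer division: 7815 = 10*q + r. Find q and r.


7815 = 10 * 781 + 5
Check: 7810 + 5 = 7815

q = 781, r = 5


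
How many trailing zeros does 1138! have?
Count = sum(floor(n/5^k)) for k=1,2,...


floor(1138/5) = 227
floor(1138/25) = 45
floor(1138/125) = 9
floor(1138/625) = 1
Total = 282

282 trailing zeros


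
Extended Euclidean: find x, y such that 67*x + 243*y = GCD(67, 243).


Tabular extended Euclidean (each row: r = 67*s + 243*t):
r=67, s=1, t=0
r=243, s=0, t=1
q=0: r=67, s=1, t=0   [67*(1) + 243*(0) = 67]
q=3: r=42, s=-3, t=1   [67*(-3) + 243*(1) = 42]
q=1: r=25, s=4, t=-1   [67*(4) + 243*(-1) = 25]
q=1: r=17, s=-7, t=2   [67*(-7) + 243*(2) = 17]
q=1: r=8, s=11, t=-3   [67*(11) + 243*(-3) = 8]
q=2: r=1, s=-29, t=8   [67*(-29) + 243*(8) = 1]
q=8: r=0, s=243, t=-67   [67*(243) + 243*(-67) = 0]
GCD = 1; from the row with r=1: x=-29, y=8
Check: 67*(-29) + 243*(8) = -1943 + 1944 = 1

GCD = 1, x = -29, y = 8


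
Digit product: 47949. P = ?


4 × 7 × 9 × 4 × 9 = 9072


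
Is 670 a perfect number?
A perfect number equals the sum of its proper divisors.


Proper divisors of 670: 1, 2, 5, 10, 67, 134, 335
Sum = 1 + 2 + 5 + 10 + 67 + 134 + 335 = 554

No, 670 is not perfect (554 ≠ 670)


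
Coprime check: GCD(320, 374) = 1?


Euclidean algorithm:
374 = 1 * 320 + 54
320 = 5 * 54 + 50
54 = 1 * 50 + 4
50 = 12 * 4 + 2
4 = 2 * 2 + 0
GCD(320, 374) = 2

No, not coprime (GCD = 2)


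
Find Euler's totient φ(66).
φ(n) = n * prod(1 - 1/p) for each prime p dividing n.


66 = 2 × 3 × 11
Prime factors: 2, 3, 11
φ(66) = 66 × (1-1/2) × (1-1/3) × (1-1/11)
= 66 × 1/2 × 2/3 × 10/11 = 20

φ(66) = 20


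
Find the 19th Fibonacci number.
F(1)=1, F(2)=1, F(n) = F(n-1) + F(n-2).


Sequence: 1, 1, 2, 3, 5, 8, 13, 21, 34, 55, 89, 144, 233, 377, 610, 987, 1597, 2584, 4181
F(19) = 4181


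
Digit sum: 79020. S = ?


7 + 9 + 0 + 2 + 0 = 18


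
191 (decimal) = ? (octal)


191 (base 10) = 191 (decimal)
191 (decimal) = 277 (base 8)


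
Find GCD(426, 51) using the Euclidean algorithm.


426 = 8 * 51 + 18
51 = 2 * 18 + 15
18 = 1 * 15 + 3
15 = 5 * 3 + 0
GCD = 3


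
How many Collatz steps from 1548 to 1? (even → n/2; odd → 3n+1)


1548 → 774 → 387 → 1162 → 581 → 1744 → 872 → 436 → 218 → 109 → 328 → 164 → 82 → 41 → 124 → 62 → 31 → 94 → 47 → 142 → 71 → 214 → 107 → 322 → 161 → 484 → 242 → 121 → 364 → 182 → 91 → 274 → 137 → 412 → 206 → 103 → 310 → 155 → 466 → 233 → 700 → 350 → 175 → 526 → 263 → 790 → 395 → 1186 → 593 → 1780 → 890 → 445 → 1336 → 668 → 334 → 167 → 502 → 251 → 754 → 377 → 1132 → 566 → 283 → 850 → 425 → 1276 → 638 → 319 → 958 → 479 → 1438 → 719 → 2158 → 1079 → 3238 → 1619 → 4858 → 2429 → 7288 → 3644 → 1822 → 911 → 2734 → 1367 → 4102 → 2051 → 6154 → 3077 → 9232 → 4616 → 2308 → 1154 → 577 → 1732 → 866 → 433 → 1300 → 650 → 325 → 976 → 488 → 244 → 122 → 61 → 184 → 92 → 46 → 23 → 70 → 35 → 106 → 53 → 160 → 80 → 40 → 20 → 10 → 5 → 16 → 8 → 4 → 2 → 1
Total steps = 122

122 steps


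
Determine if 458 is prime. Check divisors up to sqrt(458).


458 / 2 = 229 (exact division)
458 is NOT prime.

No, 458 is not prime


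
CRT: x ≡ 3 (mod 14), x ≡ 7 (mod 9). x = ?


M = 14*9 = 126
M1 = M/14 = 9, M2 = M/9 = 14
M1^(-1) mod 14 = 11, M2^(-1) mod 9 = 2
x = 3*9*11 + 7*14*2 = 493
493 mod 126 = 115
Check: 115 mod 14 = 3 ✓, 115 mod 9 = 7 ✓

x ≡ 115 (mod 126)


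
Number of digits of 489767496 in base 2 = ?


489767496 in base 2 = 11101001100010100001001001000
Number of digits = 29

29 digits (base 2)


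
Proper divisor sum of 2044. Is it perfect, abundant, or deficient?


Proper divisors: 1, 2, 4, 7, 14, 28, 73, 146, 292, 511, 1022
Sum = 1 + 2 + 4 + 7 + 14 + 28 + 73 + 146 + 292 + 511 + 1022 = 2100
2100 > 2044 → abundant

s(2044) = 2100 (abundant)


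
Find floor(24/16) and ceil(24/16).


24/16 = 1.5000
floor = 1
ceil = 2

floor = 1, ceil = 2


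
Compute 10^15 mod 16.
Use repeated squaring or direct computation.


10^1 mod 16 = 10
10^2 mod 16 = 4
10^3 mod 16 = 8
10^4 mod 16 = 0
10^5 mod 16 = 0
10^6 mod 16 = 0
10^7 mod 16 = 0
10^8 mod 16 = 0
10^9 mod 16 = 0
10^10 mod 16 = 0
10^11 mod 16 = 0
10^12 mod 16 = 0
10^13 mod 16 = 0
10^14 mod 16 = 0
10^15 mod 16 = 0


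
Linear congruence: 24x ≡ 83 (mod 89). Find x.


GCD(24, 89) = 1, unique solution
a^(-1) mod 89 = 26
x = 26 * 83 mod 89 = 22

x ≡ 22 (mod 89)


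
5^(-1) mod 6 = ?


Use the extended Euclidean algorithm on (6, 5); each row r = 6*s + 5*t:
r=6, s=1, t=0
r=5, s=0, t=1
q=1: r=1, s=1, t=-1   [6*(1) + 5*(-1) = 1]
q=5: r=0, s=-5, t=6   [6*(-5) + 5*(6) = 0]
GCD = 1 with t = -1, so 5*(-1) ≡ 1 (mod 6)
Inverse = -1 mod 6 = 5
Check: 5 * 5 = 25 ≡ 1 (mod 6)

5^(-1) ≡ 5 (mod 6)


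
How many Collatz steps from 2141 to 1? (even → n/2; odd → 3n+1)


2141 → 6424 → 3212 → 1606 → 803 → 2410 → 1205 → 3616 → 1808 → 904 → 452 → 226 → 113 → 340 → 170 → 85 → 256 → 128 → 64 → 32 → 16 → 8 → 4 → 2 → 1
Total steps = 24

24 steps


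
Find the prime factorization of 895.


895 / 5 = 179
179 / 179 = 1
895 = 5 × 179


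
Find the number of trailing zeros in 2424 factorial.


floor(2424/5) = 484
floor(2424/25) = 96
floor(2424/125) = 19
floor(2424/625) = 3
Total = 602

602 trailing zeros


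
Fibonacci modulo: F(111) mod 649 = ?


F(k) mod 649 for k=1..111:
1, 1, 2, 3, 5, 8, 13, 21, 34, 55, 89, 144, 233, 377, 610, 338, 299, 637, 287, 275, 562, 188, 101, 289, 390, 30, 420, 450, 221, 22, 243, 265, 508, 124, 632, 107, 90, 197, 287, 484, 122, 606, 79, 36, 115, 151, 266, 417, 34, 451, 485, 287, 123, 410, 533, 294, 178, 472, 1, 473, 474, 298, 123, 421, 544, 316, 211, 527, 89, 616, 56, 23, 79, 102, 181, 283, 464, 98, 562, 11, 573, 584, 508, 443, 302, 96, 398, 494, 243, 88, 331, 419, 101, 520, 621, 492, 464, 307, 122, 429, 551, 331, 233, 564, 148, 63, 211, 274, 485, 110, 595
F(111) mod 649 = 595


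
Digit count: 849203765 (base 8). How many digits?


849203765 in base 8 = 6247351065
Number of digits = 10

10 digits (base 8)


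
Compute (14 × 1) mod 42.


14 × 1 = 14
14 mod 42 = 14


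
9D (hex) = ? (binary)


9D (base 16) = 157 (decimal)
157 (decimal) = 10011101 (base 2)


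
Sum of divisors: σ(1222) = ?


Divisors of 1222: 1, 2, 13, 26, 47, 94, 611, 1222
Sum = 1 + 2 + 13 + 26 + 47 + 94 + 611 + 1222 = 2016

σ(1222) = 2016


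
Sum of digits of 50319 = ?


5 + 0 + 3 + 1 + 9 = 18


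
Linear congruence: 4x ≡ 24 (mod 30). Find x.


GCD(4, 30) = 2 divides 24
Divide: 2x ≡ 12 (mod 15)
x ≡ 6 (mod 15)


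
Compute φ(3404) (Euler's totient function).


3404 = 2^2 × 23 × 37
Prime factors: 2, 23, 37
φ(3404) = 3404 × (1-1/2) × (1-1/23) × (1-1/37)
= 3404 × 1/2 × 22/23 × 36/37 = 1584

φ(3404) = 1584


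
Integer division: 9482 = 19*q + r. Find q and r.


9482 = 19 * 499 + 1
Check: 9481 + 1 = 9482

q = 499, r = 1


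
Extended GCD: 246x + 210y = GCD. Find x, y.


Tabular extended Euclidean (each row: r = 246*s + 210*t):
r=246, s=1, t=0
r=210, s=0, t=1
q=1: r=36, s=1, t=-1   [246*(1) + 210*(-1) = 36]
q=5: r=30, s=-5, t=6   [246*(-5) + 210*(6) = 30]
q=1: r=6, s=6, t=-7   [246*(6) + 210*(-7) = 6]
q=5: r=0, s=-35, t=41   [246*(-35) + 210*(41) = 0]
GCD = 6; from the row with r=6: x=6, y=-7
Check: 246*(6) + 210*(-7) = 1476 - 1470 = 6

GCD = 6, x = 6, y = -7


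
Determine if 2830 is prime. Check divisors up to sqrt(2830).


2830 / 2 = 1415 (exact division)
2830 is NOT prime.

No, 2830 is not prime


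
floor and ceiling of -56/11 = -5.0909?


-56/11 = -5.0909
floor = -6
ceil = -5

floor = -6, ceil = -5


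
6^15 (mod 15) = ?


6^1 mod 15 = 6
6^2 mod 15 = 6
6^3 mod 15 = 6
6^4 mod 15 = 6
6^5 mod 15 = 6
6^6 mod 15 = 6
6^7 mod 15 = 6
6^8 mod 15 = 6
6^9 mod 15 = 6
6^10 mod 15 = 6
6^11 mod 15 = 6
6^12 mod 15 = 6
6^13 mod 15 = 6
6^14 mod 15 = 6
6^15 mod 15 = 6


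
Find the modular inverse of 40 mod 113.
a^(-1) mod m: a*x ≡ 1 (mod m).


Use the extended Euclidean algorithm on (113, 40); each row r = 113*s + 40*t:
r=113, s=1, t=0
r=40, s=0, t=1
q=2: r=33, s=1, t=-2   [113*(1) + 40*(-2) = 33]
q=1: r=7, s=-1, t=3   [113*(-1) + 40*(3) = 7]
q=4: r=5, s=5, t=-14   [113*(5) + 40*(-14) = 5]
q=1: r=2, s=-6, t=17   [113*(-6) + 40*(17) = 2]
q=2: r=1, s=17, t=-48   [113*(17) + 40*(-48) = 1]
q=2: r=0, s=-40, t=113   [113*(-40) + 40*(113) = 0]
GCD = 1 with t = -48, so 40*(-48) ≡ 1 (mod 113)
Inverse = -48 mod 113 = 65
Check: 40 * 65 = 2600 ≡ 1 (mod 113)

40^(-1) ≡ 65 (mod 113)


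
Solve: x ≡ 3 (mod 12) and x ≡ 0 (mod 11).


M = 12*11 = 132
M1 = M/12 = 11, M2 = M/11 = 12
M1^(-1) mod 12 = 11, M2^(-1) mod 11 = 1
x = 3*11*11 + 0*12*1 = 363
363 mod 132 = 99
Check: 99 mod 12 = 3 ✓, 99 mod 11 = 0 ✓

x ≡ 99 (mod 132)


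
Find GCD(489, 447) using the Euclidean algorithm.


489 = 1 * 447 + 42
447 = 10 * 42 + 27
42 = 1 * 27 + 15
27 = 1 * 15 + 12
15 = 1 * 12 + 3
12 = 4 * 3 + 0
GCD = 3


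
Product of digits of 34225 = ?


3 × 4 × 2 × 2 × 5 = 240


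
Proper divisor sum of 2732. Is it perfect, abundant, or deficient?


Proper divisors: 1, 2, 4, 683, 1366
Sum = 1 + 2 + 4 + 683 + 1366 = 2056
2056 < 2732 → deficient

s(2732) = 2056 (deficient)


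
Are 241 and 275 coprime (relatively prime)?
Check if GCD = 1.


Euclidean algorithm:
275 = 1 * 241 + 34
241 = 7 * 34 + 3
34 = 11 * 3 + 1
3 = 3 * 1 + 0
GCD(241, 275) = 1

Yes, coprime (GCD = 1)


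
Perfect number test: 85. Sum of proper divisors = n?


Proper divisors of 85: 1, 5, 17
Sum = 1 + 5 + 17 = 23

No, 85 is not perfect (23 ≠ 85)


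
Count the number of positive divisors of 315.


315 = 3^2 × 5^1 × 7^1
d(315) = (2+1) × (1+1) × (1+1) = 12

12 divisors


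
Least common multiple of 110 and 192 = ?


GCD(110, 192) = 2
LCM = 110*192/2 = 21120/2 = 10560

LCM = 10560


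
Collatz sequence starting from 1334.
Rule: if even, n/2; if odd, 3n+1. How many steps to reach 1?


1334 → 667 → 2002 → 1001 → 3004 → 1502 → 751 → 2254 → 1127 → 3382 → 1691 → 5074 → 2537 → 7612 → 3806 → 1903 → 5710 → 2855 → 8566 → 4283 → 12850 → 6425 → 19276 → 9638 → 4819 → 14458 → 7229 → 21688 → 10844 → 5422 → 2711 → 8134 → 4067 → 12202 → 6101 → 18304 → 9152 → 4576 → 2288 → 1144 → 572 → 286 → 143 → 430 → 215 → 646 → 323 → 970 → 485 → 1456 → 728 → 364 → 182 → 91 → 274 → 137 → 412 → 206 → 103 → 310 → 155 → 466 → 233 → 700 → 350 → 175 → 526 → 263 → 790 → 395 → 1186 → 593 → 1780 → 890 → 445 → 1336 → 668 → 334 → 167 → 502 → 251 → 754 → 377 → 1132 → 566 → 283 → 850 → 425 → 1276 → 638 → 319 → 958 → 479 → 1438 → 719 → 2158 → 1079 → 3238 → 1619 → 4858 → 2429 → 7288 → 3644 → 1822 → 911 → 2734 → 1367 → 4102 → 2051 → 6154 → 3077 → 9232 → 4616 → 2308 → 1154 → 577 → 1732 → 866 → 433 → 1300 → 650 → 325 → 976 → 488 → 244 → 122 → 61 → 184 → 92 → 46 → 23 → 70 → 35 → 106 → 53 → 160 → 80 → 40 → 20 → 10 → 5 → 16 → 8 → 4 → 2 → 1
Total steps = 145

145 steps


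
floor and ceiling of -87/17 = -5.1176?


-87/17 = -5.1176
floor = -6
ceil = -5

floor = -6, ceil = -5


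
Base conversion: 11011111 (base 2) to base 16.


11011111 (base 2) = 223 (decimal)
223 (decimal) = DF (base 16)


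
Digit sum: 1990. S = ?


1 + 9 + 9 + 0 = 19


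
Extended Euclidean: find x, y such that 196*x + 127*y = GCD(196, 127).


Tabular extended Euclidean (each row: r = 196*s + 127*t):
r=196, s=1, t=0
r=127, s=0, t=1
q=1: r=69, s=1, t=-1   [196*(1) + 127*(-1) = 69]
q=1: r=58, s=-1, t=2   [196*(-1) + 127*(2) = 58]
q=1: r=11, s=2, t=-3   [196*(2) + 127*(-3) = 11]
q=5: r=3, s=-11, t=17   [196*(-11) + 127*(17) = 3]
q=3: r=2, s=35, t=-54   [196*(35) + 127*(-54) = 2]
q=1: r=1, s=-46, t=71   [196*(-46) + 127*(71) = 1]
q=2: r=0, s=127, t=-196   [196*(127) + 127*(-196) = 0]
GCD = 1; from the row with r=1: x=-46, y=71
Check: 196*(-46) + 127*(71) = -9016 + 9017 = 1

GCD = 1, x = -46, y = 71


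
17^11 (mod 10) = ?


17^1 mod 10 = 7
17^2 mod 10 = 9
17^3 mod 10 = 3
17^4 mod 10 = 1
17^5 mod 10 = 7
17^6 mod 10 = 9
17^7 mod 10 = 3
17^8 mod 10 = 1
17^9 mod 10 = 7
17^10 mod 10 = 9
17^11 mod 10 = 3


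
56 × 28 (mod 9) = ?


56 × 28 = 1568
1568 mod 9 = 2


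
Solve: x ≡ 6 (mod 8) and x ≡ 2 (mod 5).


M = 8*5 = 40
M1 = M/8 = 5, M2 = M/5 = 8
M1^(-1) mod 8 = 5, M2^(-1) mod 5 = 2
x = 6*5*5 + 2*8*2 = 182
182 mod 40 = 22
Check: 22 mod 8 = 6 ✓, 22 mod 5 = 2 ✓

x ≡ 22 (mod 40)


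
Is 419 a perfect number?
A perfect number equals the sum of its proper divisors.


Proper divisors of 419: 1
Sum = 1 = 1

No, 419 is not perfect (1 ≠ 419)


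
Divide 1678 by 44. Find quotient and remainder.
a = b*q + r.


1678 = 44 * 38 + 6
Check: 1672 + 6 = 1678

q = 38, r = 6


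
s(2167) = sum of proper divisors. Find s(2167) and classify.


Proper divisors: 1, 11, 197
Sum = 1 + 11 + 197 = 209
209 < 2167 → deficient

s(2167) = 209 (deficient)


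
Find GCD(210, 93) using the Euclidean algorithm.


210 = 2 * 93 + 24
93 = 3 * 24 + 21
24 = 1 * 21 + 3
21 = 7 * 3 + 0
GCD = 3


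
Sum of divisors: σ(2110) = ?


Divisors of 2110: 1, 2, 5, 10, 211, 422, 1055, 2110
Sum = 1 + 2 + 5 + 10 + 211 + 422 + 1055 + 2110 = 3816

σ(2110) = 3816


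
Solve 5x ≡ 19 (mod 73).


GCD(5, 73) = 1, unique solution
a^(-1) mod 73 = 44
x = 44 * 19 mod 73 = 33

x ≡ 33 (mod 73)


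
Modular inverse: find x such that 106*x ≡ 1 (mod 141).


Use the extended Euclidean algorithm on (141, 106); each row r = 141*s + 106*t:
r=141, s=1, t=0
r=106, s=0, t=1
q=1: r=35, s=1, t=-1   [141*(1) + 106*(-1) = 35]
q=3: r=1, s=-3, t=4   [141*(-3) + 106*(4) = 1]
q=35: r=0, s=106, t=-141   [141*(106) + 106*(-141) = 0]
GCD = 1 with t = 4, so 106*(4) ≡ 1 (mod 141)
Inverse = 4 mod 141 = 4
Check: 106 * 4 = 424 ≡ 1 (mod 141)

106^(-1) ≡ 4 (mod 141)


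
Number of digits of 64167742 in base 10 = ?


64167742 has 8 digits in base 10
floor(log10(64167742)) + 1 = floor(7.8073) + 1 = 8

8 digits (base 10)


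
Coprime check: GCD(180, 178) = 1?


Euclidean algorithm:
180 = 1 * 178 + 2
178 = 89 * 2 + 0
GCD(180, 178) = 2

No, not coprime (GCD = 2)


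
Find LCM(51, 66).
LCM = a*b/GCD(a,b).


GCD(51, 66) = 3
LCM = 51*66/3 = 3366/3 = 1122

LCM = 1122


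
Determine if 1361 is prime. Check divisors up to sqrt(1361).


Check divisors up to sqrt(1361) = 36.8917
No divisors found.
1361 is prime.

Yes, 1361 is prime


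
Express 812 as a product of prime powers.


812 / 2 = 406
406 / 2 = 203
203 / 7 = 29
29 / 29 = 1
812 = 2^2 × 7 × 29


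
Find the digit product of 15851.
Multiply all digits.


1 × 5 × 8 × 5 × 1 = 200


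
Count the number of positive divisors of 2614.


2614 = 2^1 × 1307^1
d(2614) = (1+1) × (1+1) = 4

4 divisors


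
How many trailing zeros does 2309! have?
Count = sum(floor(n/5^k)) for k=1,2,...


floor(2309/5) = 461
floor(2309/25) = 92
floor(2309/125) = 18
floor(2309/625) = 3
Total = 574

574 trailing zeros


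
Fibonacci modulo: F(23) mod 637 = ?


F(k) mod 637 for k=1..23:
1, 1, 2, 3, 5, 8, 13, 21, 34, 55, 89, 144, 233, 377, 610, 350, 323, 36, 359, 395, 117, 512, 629
F(23) mod 637 = 629


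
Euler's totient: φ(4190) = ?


4190 = 2 × 5 × 419
Prime factors: 2, 5, 419
φ(4190) = 4190 × (1-1/2) × (1-1/5) × (1-1/419)
= 4190 × 1/2 × 4/5 × 418/419 = 1672

φ(4190) = 1672


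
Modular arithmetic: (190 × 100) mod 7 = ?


190 × 100 = 19000
19000 mod 7 = 2


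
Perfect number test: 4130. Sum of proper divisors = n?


Proper divisors of 4130: 1, 2, 5, 7, 10, 14, 35, 59, 70, 118, 295, 413, 590, 826, 2065
Sum = 1 + 2 + 5 + 7 + 10 + 14 + 35 + 59 + 70 + 118 + 295 + 413 + 590 + 826 + 2065 = 4510

No, 4130 is not perfect (4510 ≠ 4130)


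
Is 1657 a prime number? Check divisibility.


Check divisors up to sqrt(1657) = 40.7063
No divisors found.
1657 is prime.

Yes, 1657 is prime


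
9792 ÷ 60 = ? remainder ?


9792 = 60 * 163 + 12
Check: 9780 + 12 = 9792

q = 163, r = 12


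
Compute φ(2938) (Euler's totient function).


2938 = 2 × 13 × 113
Prime factors: 2, 13, 113
φ(2938) = 2938 × (1-1/2) × (1-1/13) × (1-1/113)
= 2938 × 1/2 × 12/13 × 112/113 = 1344

φ(2938) = 1344


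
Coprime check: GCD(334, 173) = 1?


Euclidean algorithm:
334 = 1 * 173 + 161
173 = 1 * 161 + 12
161 = 13 * 12 + 5
12 = 2 * 5 + 2
5 = 2 * 2 + 1
2 = 2 * 1 + 0
GCD(334, 173) = 1

Yes, coprime (GCD = 1)


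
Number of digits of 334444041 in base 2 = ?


334444041 in base 2 = 10011111011110011011000001001
Number of digits = 29

29 digits (base 2)


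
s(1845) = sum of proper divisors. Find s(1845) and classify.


Proper divisors: 1, 3, 5, 9, 15, 41, 45, 123, 205, 369, 615
Sum = 1 + 3 + 5 + 9 + 15 + 41 + 45 + 123 + 205 + 369 + 615 = 1431
1431 < 1845 → deficient

s(1845) = 1431 (deficient)


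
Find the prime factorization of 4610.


4610 / 2 = 2305
2305 / 5 = 461
461 / 461 = 1
4610 = 2 × 5 × 461


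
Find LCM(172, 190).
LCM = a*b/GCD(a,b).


GCD(172, 190) = 2
LCM = 172*190/2 = 32680/2 = 16340

LCM = 16340


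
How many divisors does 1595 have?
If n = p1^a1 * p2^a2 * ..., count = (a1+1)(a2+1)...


1595 = 5^1 × 11^1 × 29^1
d(1595) = (1+1) × (1+1) × (1+1) = 8

8 divisors


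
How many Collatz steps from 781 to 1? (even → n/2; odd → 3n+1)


781 → 2344 → 1172 → 586 → 293 → 880 → 440 → 220 → 110 → 55 → 166 → 83 → 250 → 125 → 376 → 188 → 94 → 47 → 142 → 71 → 214 → 107 → 322 → 161 → 484 → 242 → 121 → 364 → 182 → 91 → 274 → 137 → 412 → 206 → 103 → 310 → 155 → 466 → 233 → 700 → 350 → 175 → 526 → 263 → 790 → 395 → 1186 → 593 → 1780 → 890 → 445 → 1336 → 668 → 334 → 167 → 502 → 251 → 754 → 377 → 1132 → 566 → 283 → 850 → 425 → 1276 → 638 → 319 → 958 → 479 → 1438 → 719 → 2158 → 1079 → 3238 → 1619 → 4858 → 2429 → 7288 → 3644 → 1822 → 911 → 2734 → 1367 → 4102 → 2051 → 6154 → 3077 → 9232 → 4616 → 2308 → 1154 → 577 → 1732 → 866 → 433 → 1300 → 650 → 325 → 976 → 488 → 244 → 122 → 61 → 184 → 92 → 46 → 23 → 70 → 35 → 106 → 53 → 160 → 80 → 40 → 20 → 10 → 5 → 16 → 8 → 4 → 2 → 1
Total steps = 121

121 steps
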